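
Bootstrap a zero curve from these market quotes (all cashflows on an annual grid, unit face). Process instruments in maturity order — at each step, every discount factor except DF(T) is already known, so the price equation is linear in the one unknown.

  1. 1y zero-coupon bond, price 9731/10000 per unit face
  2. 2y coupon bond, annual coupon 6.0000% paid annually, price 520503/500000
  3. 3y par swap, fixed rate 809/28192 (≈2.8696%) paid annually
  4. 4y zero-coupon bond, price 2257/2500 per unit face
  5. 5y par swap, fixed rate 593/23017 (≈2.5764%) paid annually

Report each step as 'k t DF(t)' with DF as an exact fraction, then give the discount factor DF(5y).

1 1 9731/10000
2 2 927/1000
3 3 9191/10000
4 4 2257/2500
5 5 4407/5000
DF(5y) = 4407/5000 ≈ 0.881400

step 1 [1y] zero: DF = P = 9731/10000 ≈ 0.973100
step 2 [2y] bond c/1=3/50: DF=(520503/500000 − 3/50·(0.973100))/(1+3/50) = 927/1000 ≈ 0.927000
step 3 [3y] swap r/1=809/28192: DF=(1 − 809/28192·(0.973100+0.927000))/(1+809/28192) = 9191/10000 ≈ 0.919100
step 4 [4y] zero: DF = P = 2257/2500 ≈ 0.902800
step 5 [5y] swap r/1=593/23017: DF=(1 − 593/23017·(0.973100+0.927000+0.919100+0.902800))/(1+593/23017) = 4407/5000 ≈ 0.881400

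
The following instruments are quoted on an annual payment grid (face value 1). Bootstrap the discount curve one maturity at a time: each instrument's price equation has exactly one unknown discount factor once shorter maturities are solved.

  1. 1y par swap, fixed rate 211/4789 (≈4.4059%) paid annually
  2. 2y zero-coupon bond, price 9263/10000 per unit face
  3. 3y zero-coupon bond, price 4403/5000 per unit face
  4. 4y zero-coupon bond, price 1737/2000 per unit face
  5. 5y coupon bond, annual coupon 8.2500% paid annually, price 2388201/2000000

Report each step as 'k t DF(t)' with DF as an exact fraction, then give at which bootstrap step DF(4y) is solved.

step 1 [1y] swap r/1=211/4789: DF=(1 − 211/4789·(0))/(1+211/4789) = 4789/5000 ≈ 0.957800
step 2 [2y] zero: DF = P = 9263/10000 ≈ 0.926300
step 3 [3y] zero: DF = P = 4403/5000 ≈ 0.880600
step 4 [4y] zero: DF = P = 1737/2000 ≈ 0.868500
step 5 [5y] bond c/1=33/400: DF=(2388201/2000000 − 33/400·(0.957800+0.926300+0.880600+0.868500))/(1+33/400) = 4131/5000 ≈ 0.826200

1 1 4789/5000
2 2 9263/10000
3 3 4403/5000
4 4 1737/2000
5 5 4131/5000
DF(4y) is solved at step 4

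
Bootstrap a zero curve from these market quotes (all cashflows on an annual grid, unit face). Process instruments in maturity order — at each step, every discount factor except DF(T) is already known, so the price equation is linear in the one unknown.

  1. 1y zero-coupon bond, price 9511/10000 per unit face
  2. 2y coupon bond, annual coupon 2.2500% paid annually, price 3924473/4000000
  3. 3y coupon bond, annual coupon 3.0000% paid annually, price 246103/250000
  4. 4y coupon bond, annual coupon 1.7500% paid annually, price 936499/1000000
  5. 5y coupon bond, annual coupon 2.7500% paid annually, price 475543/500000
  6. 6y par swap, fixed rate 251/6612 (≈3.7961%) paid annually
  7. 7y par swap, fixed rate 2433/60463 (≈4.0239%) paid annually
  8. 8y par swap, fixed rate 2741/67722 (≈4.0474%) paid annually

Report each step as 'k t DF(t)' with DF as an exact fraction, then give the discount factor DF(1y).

1 1 9511/10000
2 2 4693/5000
3 3 9007/10000
4 4 2181/2500
5 5 2069/2500
6 6 999/1250
7 7 7567/10000
8 8 7259/10000
DF(1y) = 9511/10000 ≈ 0.951100

step 1 [1y] zero: DF = P = 9511/10000 ≈ 0.951100
step 2 [2y] bond c/1=9/400: DF=(3924473/4000000 − 9/400·(0.951100))/(1+9/400) = 4693/5000 ≈ 0.938600
step 3 [3y] bond c/1=3/100: DF=(246103/250000 − 3/100·(0.951100+0.938600))/(1+3/100) = 9007/10000 ≈ 0.900700
step 4 [4y] bond c/1=7/400: DF=(936499/1000000 − 7/400·(0.951100+0.938600+0.900700))/(1+7/400) = 2181/2500 ≈ 0.872400
step 5 [5y] bond c/1=11/400: DF=(475543/500000 − 11/400·(0.951100+0.938600+0.900700+0.872400))/(1+11/400) = 2069/2500 ≈ 0.827600
step 6 [6y] swap r/1=251/6612: DF=(1 − 251/6612·(0.951100+0.938600+0.900700+0.872400+0.827600))/(1+251/6612) = 999/1250 ≈ 0.799200
step 7 [7y] swap r/1=2433/60463: DF=(1 − 2433/60463·(0.951100+0.938600+0.900700+0.872400+0.827600+0.799200))/(1+2433/60463) = 7567/10000 ≈ 0.756700
step 8 [8y] swap r/1=2741/67722: DF=(1 − 2741/67722·(0.951100+0.938600+0.900700+0.872400+0.827600+0.799200+0.756700))/(1+2741/67722) = 7259/10000 ≈ 0.725900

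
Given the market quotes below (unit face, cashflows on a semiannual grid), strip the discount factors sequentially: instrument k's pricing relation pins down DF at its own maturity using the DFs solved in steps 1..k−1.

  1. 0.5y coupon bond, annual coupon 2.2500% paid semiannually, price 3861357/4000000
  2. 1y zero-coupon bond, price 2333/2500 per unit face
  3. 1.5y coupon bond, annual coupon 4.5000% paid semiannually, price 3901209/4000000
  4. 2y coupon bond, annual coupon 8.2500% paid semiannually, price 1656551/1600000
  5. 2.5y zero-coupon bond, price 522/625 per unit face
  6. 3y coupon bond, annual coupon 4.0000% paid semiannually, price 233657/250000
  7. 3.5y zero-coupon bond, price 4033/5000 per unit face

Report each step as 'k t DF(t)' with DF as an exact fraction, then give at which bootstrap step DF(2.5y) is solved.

step 1 [0.5y] bond c/2=9/800: DF=(3861357/4000000 − 9/800·(0))/(1+9/800) = 4773/5000 ≈ 0.954600
step 2 [1y] zero: DF = P = 2333/2500 ≈ 0.933200
step 3 [1.5y] bond c/2=9/400: DF=(3901209/4000000 − 9/400·(0.954600+0.933200))/(1+9/400) = 9123/10000 ≈ 0.912300
step 4 [2y] bond c/2=33/800: DF=(1656551/1600000 − 33/800·(0.954600+0.933200+0.912300))/(1+33/800) = 4417/5000 ≈ 0.883400
step 5 [2.5y] zero: DF = P = 522/625 ≈ 0.835200
step 6 [3y] bond c/2=1/50: DF=(233657/250000 − 1/50·(0.954600+0.933200+0.912300+0.883400+0.835200))/(1+1/50) = 8277/10000 ≈ 0.827700
step 7 [3.5y] zero: DF = P = 4033/5000 ≈ 0.806600

1 1/2 4773/5000
2 1 2333/2500
3 3/2 9123/10000
4 2 4417/5000
5 5/2 522/625
6 3 8277/10000
7 7/2 4033/5000
DF(2.5y) is solved at step 5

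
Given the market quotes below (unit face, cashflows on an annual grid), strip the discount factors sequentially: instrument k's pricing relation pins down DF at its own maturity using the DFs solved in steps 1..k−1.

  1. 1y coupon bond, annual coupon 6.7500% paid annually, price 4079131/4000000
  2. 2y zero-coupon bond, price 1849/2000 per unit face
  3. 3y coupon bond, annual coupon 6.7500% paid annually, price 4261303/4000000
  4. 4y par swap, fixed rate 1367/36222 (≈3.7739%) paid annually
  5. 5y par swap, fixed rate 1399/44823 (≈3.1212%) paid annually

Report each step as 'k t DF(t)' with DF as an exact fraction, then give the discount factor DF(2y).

1 1 9553/10000
2 2 1849/2000
3 3 8791/10000
4 4 8633/10000
5 5 8601/10000
DF(2y) = 1849/2000 ≈ 0.924500

step 1 [1y] bond c/1=27/400: DF=(4079131/4000000 − 27/400·(0))/(1+27/400) = 9553/10000 ≈ 0.955300
step 2 [2y] zero: DF = P = 1849/2000 ≈ 0.924500
step 3 [3y] bond c/1=27/400: DF=(4261303/4000000 − 27/400·(0.955300+0.924500))/(1+27/400) = 8791/10000 ≈ 0.879100
step 4 [4y] swap r/1=1367/36222: DF=(1 − 1367/36222·(0.955300+0.924500+0.879100))/(1+1367/36222) = 8633/10000 ≈ 0.863300
step 5 [5y] swap r/1=1399/44823: DF=(1 − 1399/44823·(0.955300+0.924500+0.879100+0.863300))/(1+1399/44823) = 8601/10000 ≈ 0.860100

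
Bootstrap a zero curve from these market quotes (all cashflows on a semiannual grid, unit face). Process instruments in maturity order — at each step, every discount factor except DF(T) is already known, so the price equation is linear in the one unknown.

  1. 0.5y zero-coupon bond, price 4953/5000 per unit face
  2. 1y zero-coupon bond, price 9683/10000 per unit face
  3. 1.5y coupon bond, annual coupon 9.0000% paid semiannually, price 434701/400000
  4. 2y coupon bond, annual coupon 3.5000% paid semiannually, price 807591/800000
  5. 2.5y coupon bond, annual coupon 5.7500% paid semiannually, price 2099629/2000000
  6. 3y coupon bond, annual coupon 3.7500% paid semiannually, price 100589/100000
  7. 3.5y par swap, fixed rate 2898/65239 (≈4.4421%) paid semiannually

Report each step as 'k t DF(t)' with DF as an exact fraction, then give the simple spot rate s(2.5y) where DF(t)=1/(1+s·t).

1 1/2 4953/5000
2 1 9683/10000
3 3/2 2389/2500
4 2 471/500
5 5/2 9127/10000
6 3 2249/2500
7 7/2 8551/10000
s(2.5y) = (1/(9127/10000) − 1)/(5/2) = 1746/45635 ≈ 3.8260%

step 1 [0.5y] zero: DF = P = 4953/5000 ≈ 0.990600
step 2 [1y] zero: DF = P = 9683/10000 ≈ 0.968300
step 3 [1.5y] bond c/2=9/200: DF=(434701/400000 − 9/200·(0.990600+0.968300))/(1+9/200) = 2389/2500 ≈ 0.955600
step 4 [2y] bond c/2=7/400: DF=(807591/800000 − 7/400·(0.990600+0.968300+0.955600))/(1+7/400) = 471/500 ≈ 0.942000
step 5 [2.5y] bond c/2=23/800: DF=(2099629/2000000 − 23/800·(0.990600+0.968300+0.955600+0.942000))/(1+23/800) = 9127/10000 ≈ 0.912700
step 6 [3y] bond c/2=3/160: DF=(100589/100000 − 3/160·(0.990600+0.968300+0.955600+0.942000+0.912700))/(1+3/160) = 2249/2500 ≈ 0.899600
step 7 [3.5y] swap r/2=1449/65239: DF=(1 − 1449/65239·(0.990600+0.968300+0.955600+0.942000+0.912700+0.899600))/(1+1449/65239) = 8551/10000 ≈ 0.855100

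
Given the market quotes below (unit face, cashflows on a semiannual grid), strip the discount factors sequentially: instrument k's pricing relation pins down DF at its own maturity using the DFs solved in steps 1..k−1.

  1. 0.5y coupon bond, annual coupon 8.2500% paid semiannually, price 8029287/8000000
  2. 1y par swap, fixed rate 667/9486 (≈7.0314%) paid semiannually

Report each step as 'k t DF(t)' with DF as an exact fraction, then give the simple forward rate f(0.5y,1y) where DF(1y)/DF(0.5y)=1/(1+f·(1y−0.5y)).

step 1 [0.5y] bond c/2=33/800: DF=(8029287/8000000 − 33/800·(0))/(1+33/800) = 9639/10000 ≈ 0.963900
step 2 [1y] swap r/2=667/18972: DF=(1 − 667/18972·(0.963900))/(1+667/18972) = 9333/10000 ≈ 0.933300

1 1/2 9639/10000
2 1 9333/10000
f(0.5y,1y) = ((9639/10000)/(9333/10000) − 1)/(1/2) = 4/61 ≈ 6.5574%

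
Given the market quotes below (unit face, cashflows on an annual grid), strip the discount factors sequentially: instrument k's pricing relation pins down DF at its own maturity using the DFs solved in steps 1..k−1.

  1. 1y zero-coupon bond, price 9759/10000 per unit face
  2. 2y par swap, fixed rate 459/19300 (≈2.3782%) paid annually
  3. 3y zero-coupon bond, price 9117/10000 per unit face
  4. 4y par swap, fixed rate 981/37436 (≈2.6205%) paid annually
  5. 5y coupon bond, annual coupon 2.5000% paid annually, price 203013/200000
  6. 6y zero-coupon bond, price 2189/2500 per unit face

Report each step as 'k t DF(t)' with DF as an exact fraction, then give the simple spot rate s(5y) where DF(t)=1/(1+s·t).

step 1 [1y] zero: DF = P = 9759/10000 ≈ 0.975900
step 2 [2y] swap r/1=459/19300: DF=(1 − 459/19300·(0.975900))/(1+459/19300) = 9541/10000 ≈ 0.954100
step 3 [3y] zero: DF = P = 9117/10000 ≈ 0.911700
step 4 [4y] swap r/1=981/37436: DF=(1 − 981/37436·(0.975900+0.954100+0.911700))/(1+981/37436) = 9019/10000 ≈ 0.901900
step 5 [5y] bond c/1=1/40: DF=(203013/200000 − 1/40·(0.975900+0.954100+0.911700+0.901900))/(1+1/40) = 899/1000 ≈ 0.899000
step 6 [6y] zero: DF = P = 2189/2500 ≈ 0.875600

1 1 9759/10000
2 2 9541/10000
3 3 9117/10000
4 4 9019/10000
5 5 899/1000
6 6 2189/2500
s(5y) = (1/(899/1000) − 1)/(5) = 101/4495 ≈ 2.2469%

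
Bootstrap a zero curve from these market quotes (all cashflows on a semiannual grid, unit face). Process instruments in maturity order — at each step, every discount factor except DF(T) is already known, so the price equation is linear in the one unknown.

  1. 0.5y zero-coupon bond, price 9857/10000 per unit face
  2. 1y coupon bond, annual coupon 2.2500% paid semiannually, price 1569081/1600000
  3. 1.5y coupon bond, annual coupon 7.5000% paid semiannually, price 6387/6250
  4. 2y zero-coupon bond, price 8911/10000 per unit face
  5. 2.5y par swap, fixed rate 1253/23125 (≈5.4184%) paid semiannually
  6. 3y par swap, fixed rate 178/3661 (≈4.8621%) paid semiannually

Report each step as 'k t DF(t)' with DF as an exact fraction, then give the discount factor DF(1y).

1 1/2 9857/10000
2 1 2397/2500
3 3/2 9147/10000
4 2 8911/10000
5 5/2 8747/10000
6 3 1733/2000
DF(1y) = 2397/2500 ≈ 0.958800

step 1 [0.5y] zero: DF = P = 9857/10000 ≈ 0.985700
step 2 [1y] bond c/2=9/800: DF=(1569081/1600000 − 9/800·(0.985700))/(1+9/800) = 2397/2500 ≈ 0.958800
step 3 [1.5y] bond c/2=3/80: DF=(6387/6250 − 3/80·(0.985700+0.958800))/(1+3/80) = 9147/10000 ≈ 0.914700
step 4 [2y] zero: DF = P = 8911/10000 ≈ 0.891100
step 5 [2.5y] swap r/2=1253/46250: DF=(1 − 1253/46250·(0.985700+0.958800+0.914700+0.891100))/(1+1253/46250) = 8747/10000 ≈ 0.874700
step 6 [3y] swap r/2=89/3661: DF=(1 − 89/3661·(0.985700+0.958800+0.914700+0.891100+0.874700))/(1+89/3661) = 1733/2000 ≈ 0.866500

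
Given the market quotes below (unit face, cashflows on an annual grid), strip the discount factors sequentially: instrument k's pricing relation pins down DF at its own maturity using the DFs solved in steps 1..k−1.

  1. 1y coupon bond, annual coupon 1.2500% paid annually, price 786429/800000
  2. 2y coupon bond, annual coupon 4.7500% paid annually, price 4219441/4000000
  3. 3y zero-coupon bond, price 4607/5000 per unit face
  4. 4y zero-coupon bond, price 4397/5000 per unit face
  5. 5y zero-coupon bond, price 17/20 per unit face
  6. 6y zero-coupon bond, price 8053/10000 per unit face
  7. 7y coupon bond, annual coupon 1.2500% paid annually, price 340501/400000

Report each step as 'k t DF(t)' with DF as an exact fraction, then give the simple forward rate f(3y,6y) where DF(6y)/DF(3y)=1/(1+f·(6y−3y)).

1 1 9709/10000
2 2 963/1000
3 3 4607/5000
4 4 4397/5000
5 5 17/20
6 6 8053/10000
7 7 3871/5000
f(3y,6y) = ((4607/5000)/(8053/10000) − 1)/(3) = 387/8053 ≈ 4.8057%

step 1 [1y] bond c/1=1/80: DF=(786429/800000 − 1/80·(0))/(1+1/80) = 9709/10000 ≈ 0.970900
step 2 [2y] bond c/1=19/400: DF=(4219441/4000000 − 19/400·(0.970900))/(1+19/400) = 963/1000 ≈ 0.963000
step 3 [3y] zero: DF = P = 4607/5000 ≈ 0.921400
step 4 [4y] zero: DF = P = 4397/5000 ≈ 0.879400
step 5 [5y] zero: DF = P = 17/20 ≈ 0.850000
step 6 [6y] zero: DF = P = 8053/10000 ≈ 0.805300
step 7 [7y] bond c/1=1/80: DF=(340501/400000 − 1/80·(0.970900+0.963000+0.921400+0.879400+0.850000+0.805300))/(1+1/80) = 3871/5000 ≈ 0.774200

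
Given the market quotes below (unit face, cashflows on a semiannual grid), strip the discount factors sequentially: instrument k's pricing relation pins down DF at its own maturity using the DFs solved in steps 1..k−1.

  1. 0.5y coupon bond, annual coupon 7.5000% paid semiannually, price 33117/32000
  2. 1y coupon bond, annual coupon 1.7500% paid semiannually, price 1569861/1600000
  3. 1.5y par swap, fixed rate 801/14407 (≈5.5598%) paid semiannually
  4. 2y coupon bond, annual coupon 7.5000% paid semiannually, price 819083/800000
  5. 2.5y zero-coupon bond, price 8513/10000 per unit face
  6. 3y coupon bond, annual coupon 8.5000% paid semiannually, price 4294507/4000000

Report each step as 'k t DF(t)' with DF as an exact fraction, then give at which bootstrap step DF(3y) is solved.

step 1 [0.5y] bond c/2=3/80: DF=(33117/32000 − 3/80·(0))/(1+3/80) = 399/400 ≈ 0.997500
step 2 [1y] bond c/2=7/800: DF=(1569861/1600000 − 7/800·(0.997500))/(1+7/800) = 241/250 ≈ 0.964000
step 3 [1.5y] swap r/2=801/28814: DF=(1 − 801/28814·(0.997500+0.964000))/(1+801/28814) = 9199/10000 ≈ 0.919900
step 4 [2y] bond c/2=3/80: DF=(819083/800000 − 3/80·(0.997500+0.964000+0.919900))/(1+3/80) = 8827/10000 ≈ 0.882700
step 5 [2.5y] zero: DF = P = 8513/10000 ≈ 0.851300
step 6 [3y] bond c/2=17/400: DF=(4294507/4000000 − 17/400·(0.997500+0.964000+0.919900+0.882700+0.851300))/(1+17/400) = 8417/10000 ≈ 0.841700

1 1/2 399/400
2 1 241/250
3 3/2 9199/10000
4 2 8827/10000
5 5/2 8513/10000
6 3 8417/10000
DF(3y) is solved at step 6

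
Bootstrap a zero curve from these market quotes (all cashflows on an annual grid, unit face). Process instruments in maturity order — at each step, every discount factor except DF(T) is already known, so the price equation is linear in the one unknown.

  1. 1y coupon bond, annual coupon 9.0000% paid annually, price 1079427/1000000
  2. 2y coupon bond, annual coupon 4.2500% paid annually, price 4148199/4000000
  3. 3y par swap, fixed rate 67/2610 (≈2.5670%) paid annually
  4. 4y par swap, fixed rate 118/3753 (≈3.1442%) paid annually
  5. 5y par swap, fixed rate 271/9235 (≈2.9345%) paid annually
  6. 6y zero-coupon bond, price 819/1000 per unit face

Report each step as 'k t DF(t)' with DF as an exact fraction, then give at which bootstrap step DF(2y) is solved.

1 1 9903/10000
2 2 1193/1250
3 3 9263/10000
4 4 441/500
5 5 1729/2000
6 6 819/1000
DF(2y) is solved at step 2

step 1 [1y] bond c/1=9/100: DF=(1079427/1000000 − 9/100·(0))/(1+9/100) = 9903/10000 ≈ 0.990300
step 2 [2y] bond c/1=17/400: DF=(4148199/4000000 − 17/400·(0.990300))/(1+17/400) = 1193/1250 ≈ 0.954400
step 3 [3y] swap r/1=67/2610: DF=(1 − 67/2610·(0.990300+0.954400))/(1+67/2610) = 9263/10000 ≈ 0.926300
step 4 [4y] swap r/1=118/3753: DF=(1 − 118/3753·(0.990300+0.954400+0.926300))/(1+118/3753) = 441/500 ≈ 0.882000
step 5 [5y] swap r/1=271/9235: DF=(1 − 271/9235·(0.990300+0.954400+0.926300+0.882000))/(1+271/9235) = 1729/2000 ≈ 0.864500
step 6 [6y] zero: DF = P = 819/1000 ≈ 0.819000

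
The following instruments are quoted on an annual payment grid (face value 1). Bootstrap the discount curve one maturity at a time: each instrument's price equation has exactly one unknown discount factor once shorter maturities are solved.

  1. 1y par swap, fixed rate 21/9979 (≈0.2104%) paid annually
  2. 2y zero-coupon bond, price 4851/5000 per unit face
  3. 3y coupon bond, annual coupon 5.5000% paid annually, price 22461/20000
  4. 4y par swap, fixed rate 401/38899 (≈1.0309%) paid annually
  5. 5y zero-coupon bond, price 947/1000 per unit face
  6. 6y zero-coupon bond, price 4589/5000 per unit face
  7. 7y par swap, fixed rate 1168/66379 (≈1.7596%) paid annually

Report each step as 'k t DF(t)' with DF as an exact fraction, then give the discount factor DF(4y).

step 1 [1y] swap r/1=21/9979: DF=(1 − 21/9979·(0))/(1+21/9979) = 9979/10000 ≈ 0.997900
step 2 [2y] zero: DF = P = 4851/5000 ≈ 0.970200
step 3 [3y] bond c/1=11/200: DF=(22461/20000 − 11/200·(0.997900+0.970200))/(1+11/200) = 9619/10000 ≈ 0.961900
step 4 [4y] swap r/1=401/38899: DF=(1 − 401/38899·(0.997900+0.970200+0.961900))/(1+401/38899) = 9599/10000 ≈ 0.959900
step 5 [5y] zero: DF = P = 947/1000 ≈ 0.947000
step 6 [6y] zero: DF = P = 4589/5000 ≈ 0.917800
step 7 [7y] swap r/1=1168/66379: DF=(1 − 1168/66379·(0.997900+0.970200+0.961900+0.959900+0.947000+0.917800))/(1+1168/66379) = 552/625 ≈ 0.883200

1 1 9979/10000
2 2 4851/5000
3 3 9619/10000
4 4 9599/10000
5 5 947/1000
6 6 4589/5000
7 7 552/625
DF(4y) = 9599/10000 ≈ 0.959900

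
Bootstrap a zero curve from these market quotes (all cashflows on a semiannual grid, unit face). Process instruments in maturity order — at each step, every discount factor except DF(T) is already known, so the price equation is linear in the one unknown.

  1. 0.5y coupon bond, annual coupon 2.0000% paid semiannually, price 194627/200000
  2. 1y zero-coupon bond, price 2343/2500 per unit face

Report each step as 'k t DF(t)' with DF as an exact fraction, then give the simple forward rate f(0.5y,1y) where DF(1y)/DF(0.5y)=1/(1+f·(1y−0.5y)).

1 1/2 1927/2000
2 1 2343/2500
f(0.5y,1y) = ((1927/2000)/(2343/2500) − 1)/(1/2) = 263/4686 ≈ 5.6125%

step 1 [0.5y] bond c/2=1/100: DF=(194627/200000 − 1/100·(0))/(1+1/100) = 1927/2000 ≈ 0.963500
step 2 [1y] zero: DF = P = 2343/2500 ≈ 0.937200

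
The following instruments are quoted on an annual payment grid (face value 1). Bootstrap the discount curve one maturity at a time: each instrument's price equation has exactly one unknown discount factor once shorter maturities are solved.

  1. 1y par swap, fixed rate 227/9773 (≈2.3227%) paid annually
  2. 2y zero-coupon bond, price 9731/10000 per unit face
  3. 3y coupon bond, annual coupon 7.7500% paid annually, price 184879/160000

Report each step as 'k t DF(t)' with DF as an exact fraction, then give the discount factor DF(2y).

1 1 9773/10000
2 2 9731/10000
3 3 9321/10000
DF(2y) = 9731/10000 ≈ 0.973100

step 1 [1y] swap r/1=227/9773: DF=(1 − 227/9773·(0))/(1+227/9773) = 9773/10000 ≈ 0.977300
step 2 [2y] zero: DF = P = 9731/10000 ≈ 0.973100
step 3 [3y] bond c/1=31/400: DF=(184879/160000 − 31/400·(0.977300+0.973100))/(1+31/400) = 9321/10000 ≈ 0.932100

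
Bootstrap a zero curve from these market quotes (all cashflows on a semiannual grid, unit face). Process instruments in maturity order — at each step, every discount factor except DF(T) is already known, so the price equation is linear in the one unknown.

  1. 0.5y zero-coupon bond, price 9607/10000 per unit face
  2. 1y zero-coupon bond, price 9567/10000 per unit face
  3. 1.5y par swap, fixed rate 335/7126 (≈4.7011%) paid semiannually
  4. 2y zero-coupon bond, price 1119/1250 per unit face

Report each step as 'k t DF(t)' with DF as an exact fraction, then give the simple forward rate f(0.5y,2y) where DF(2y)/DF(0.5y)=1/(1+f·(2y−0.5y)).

1 1/2 9607/10000
2 1 9567/10000
3 3/2 933/1000
4 2 1119/1250
f(0.5y,2y) = ((9607/10000)/(1119/1250) − 1)/(3/2) = 655/13428 ≈ 4.8779%

step 1 [0.5y] zero: DF = P = 9607/10000 ≈ 0.960700
step 2 [1y] zero: DF = P = 9567/10000 ≈ 0.956700
step 3 [1.5y] swap r/2=335/14252: DF=(1 − 335/14252·(0.960700+0.956700))/(1+335/14252) = 933/1000 ≈ 0.933000
step 4 [2y] zero: DF = P = 1119/1250 ≈ 0.895200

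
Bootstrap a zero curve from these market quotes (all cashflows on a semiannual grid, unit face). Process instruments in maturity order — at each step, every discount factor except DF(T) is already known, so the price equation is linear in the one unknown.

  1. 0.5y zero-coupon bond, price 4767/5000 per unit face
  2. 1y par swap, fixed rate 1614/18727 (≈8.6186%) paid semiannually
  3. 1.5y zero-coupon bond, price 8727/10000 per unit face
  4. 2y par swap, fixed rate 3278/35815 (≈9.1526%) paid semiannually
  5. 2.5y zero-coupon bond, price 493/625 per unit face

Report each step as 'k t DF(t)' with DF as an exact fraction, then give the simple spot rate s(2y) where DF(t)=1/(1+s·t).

1 1/2 4767/5000
2 1 9193/10000
3 3/2 8727/10000
4 2 8361/10000
5 5/2 493/625
s(2y) = (1/(8361/10000) − 1)/(2) = 1639/16722 ≈ 9.8015%

step 1 [0.5y] zero: DF = P = 4767/5000 ≈ 0.953400
step 2 [1y] swap r/2=807/18727: DF=(1 − 807/18727·(0.953400))/(1+807/18727) = 9193/10000 ≈ 0.919300
step 3 [1.5y] zero: DF = P = 8727/10000 ≈ 0.872700
step 4 [2y] swap r/2=1639/35815: DF=(1 − 1639/35815·(0.953400+0.919300+0.872700))/(1+1639/35815) = 8361/10000 ≈ 0.836100
step 5 [2.5y] zero: DF = P = 493/625 ≈ 0.788800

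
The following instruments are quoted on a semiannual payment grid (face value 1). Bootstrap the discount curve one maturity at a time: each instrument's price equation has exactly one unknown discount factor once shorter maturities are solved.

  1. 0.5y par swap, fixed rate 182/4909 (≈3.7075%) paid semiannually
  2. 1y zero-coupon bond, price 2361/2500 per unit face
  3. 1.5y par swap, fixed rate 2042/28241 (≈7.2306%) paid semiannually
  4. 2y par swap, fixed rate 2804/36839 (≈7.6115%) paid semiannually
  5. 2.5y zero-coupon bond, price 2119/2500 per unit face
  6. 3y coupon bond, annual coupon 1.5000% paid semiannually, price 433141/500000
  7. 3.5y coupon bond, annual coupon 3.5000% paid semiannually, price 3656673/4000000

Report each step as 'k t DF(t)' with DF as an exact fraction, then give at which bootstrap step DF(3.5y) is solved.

1 1/2 4909/5000
2 1 2361/2500
3 3/2 8979/10000
4 2 4299/5000
5 5/2 2119/2500
6 3 8261/10000
7 7/2 8063/10000
DF(3.5y) is solved at step 7

step 1 [0.5y] swap r/2=91/4909: DF=(1 − 91/4909·(0))/(1+91/4909) = 4909/5000 ≈ 0.981800
step 2 [1y] zero: DF = P = 2361/2500 ≈ 0.944400
step 3 [1.5y] swap r/2=1021/28241: DF=(1 − 1021/28241·(0.981800+0.944400))/(1+1021/28241) = 8979/10000 ≈ 0.897900
step 4 [2y] swap r/2=1402/36839: DF=(1 − 1402/36839·(0.981800+0.944400+0.897900))/(1+1402/36839) = 4299/5000 ≈ 0.859800
step 5 [2.5y] zero: DF = P = 2119/2500 ≈ 0.847600
step 6 [3y] bond c/2=3/400: DF=(433141/500000 − 3/400·(0.981800+0.944400+0.897900+0.859800+0.847600))/(1+3/400) = 8261/10000 ≈ 0.826100
step 7 [3.5y] bond c/2=7/400: DF=(3656673/4000000 − 7/400·(0.981800+0.944400+0.897900+0.859800+0.847600+0.826100))/(1+7/400) = 8063/10000 ≈ 0.806300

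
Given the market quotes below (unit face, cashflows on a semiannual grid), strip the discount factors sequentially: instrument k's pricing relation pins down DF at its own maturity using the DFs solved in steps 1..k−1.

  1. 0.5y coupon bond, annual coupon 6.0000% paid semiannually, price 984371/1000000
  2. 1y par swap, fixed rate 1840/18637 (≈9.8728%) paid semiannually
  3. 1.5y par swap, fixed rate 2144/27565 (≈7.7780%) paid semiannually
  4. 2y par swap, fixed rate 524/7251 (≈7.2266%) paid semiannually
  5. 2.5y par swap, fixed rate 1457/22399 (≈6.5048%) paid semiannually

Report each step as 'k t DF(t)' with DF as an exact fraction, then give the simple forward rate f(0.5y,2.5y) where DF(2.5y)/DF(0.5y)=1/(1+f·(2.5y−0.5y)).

1 1/2 9557/10000
2 1 227/250
3 3/2 558/625
4 2 869/1000
5 5/2 8543/10000
f(0.5y,2.5y) = ((9557/10000)/(8543/10000) − 1)/(2) = 507/8543 ≈ 5.9347%

step 1 [0.5y] bond c/2=3/100: DF=(984371/1000000 − 3/100·(0))/(1+3/100) = 9557/10000 ≈ 0.955700
step 2 [1y] swap r/2=920/18637: DF=(1 − 920/18637·(0.955700))/(1+920/18637) = 227/250 ≈ 0.908000
step 3 [1.5y] swap r/2=1072/27565: DF=(1 − 1072/27565·(0.955700+0.908000))/(1+1072/27565) = 558/625 ≈ 0.892800
step 4 [2y] swap r/2=262/7251: DF=(1 − 262/7251·(0.955700+0.908000+0.892800))/(1+262/7251) = 869/1000 ≈ 0.869000
step 5 [2.5y] swap r/2=1457/44798: DF=(1 − 1457/44798·(0.955700+0.908000+0.892800+0.869000))/(1+1457/44798) = 8543/10000 ≈ 0.854300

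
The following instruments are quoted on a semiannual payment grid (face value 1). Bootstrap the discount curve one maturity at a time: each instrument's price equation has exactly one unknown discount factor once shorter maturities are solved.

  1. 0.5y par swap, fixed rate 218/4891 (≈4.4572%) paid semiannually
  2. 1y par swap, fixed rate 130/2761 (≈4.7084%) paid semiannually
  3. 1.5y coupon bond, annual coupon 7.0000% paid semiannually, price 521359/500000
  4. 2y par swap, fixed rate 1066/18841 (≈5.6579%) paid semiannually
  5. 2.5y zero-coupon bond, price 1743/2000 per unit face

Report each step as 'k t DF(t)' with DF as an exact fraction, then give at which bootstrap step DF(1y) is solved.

step 1 [0.5y] swap r/2=109/4891: DF=(1 − 109/4891·(0))/(1+109/4891) = 4891/5000 ≈ 0.978200
step 2 [1y] swap r/2=65/2761: DF=(1 − 65/2761·(0.978200))/(1+65/2761) = 1909/2000 ≈ 0.954500
step 3 [1.5y] bond c/2=7/200: DF=(521359/500000 − 7/200·(0.978200+0.954500))/(1+7/200) = 9421/10000 ≈ 0.942100
step 4 [2y] swap r/2=533/18841: DF=(1 − 533/18841·(0.978200+0.954500+0.942100))/(1+533/18841) = 4467/5000 ≈ 0.893400
step 5 [2.5y] zero: DF = P = 1743/2000 ≈ 0.871500

1 1/2 4891/5000
2 1 1909/2000
3 3/2 9421/10000
4 2 4467/5000
5 5/2 1743/2000
DF(1y) is solved at step 2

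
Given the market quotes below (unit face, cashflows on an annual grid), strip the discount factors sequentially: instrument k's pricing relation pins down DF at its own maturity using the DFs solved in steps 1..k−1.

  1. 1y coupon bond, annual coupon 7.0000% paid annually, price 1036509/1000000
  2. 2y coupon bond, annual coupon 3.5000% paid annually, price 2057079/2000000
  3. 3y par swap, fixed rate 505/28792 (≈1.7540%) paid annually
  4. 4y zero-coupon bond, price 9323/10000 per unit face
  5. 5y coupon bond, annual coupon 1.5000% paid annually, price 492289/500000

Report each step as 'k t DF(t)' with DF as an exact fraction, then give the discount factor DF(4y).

step 1 [1y] bond c/1=7/100: DF=(1036509/1000000 − 7/100·(0))/(1+7/100) = 9687/10000 ≈ 0.968700
step 2 [2y] bond c/1=7/200: DF=(2057079/2000000 − 7/200·(0.968700))/(1+7/200) = 961/1000 ≈ 0.961000
step 3 [3y] swap r/1=505/28792: DF=(1 − 505/28792·(0.968700+0.961000))/(1+505/28792) = 1899/2000 ≈ 0.949500
step 4 [4y] zero: DF = P = 9323/10000 ≈ 0.932300
step 5 [5y] bond c/1=3/200: DF=(492289/500000 − 3/200·(0.968700+0.961000+0.949500+0.932300))/(1+3/200) = 9137/10000 ≈ 0.913700

1 1 9687/10000
2 2 961/1000
3 3 1899/2000
4 4 9323/10000
5 5 9137/10000
DF(4y) = 9323/10000 ≈ 0.932300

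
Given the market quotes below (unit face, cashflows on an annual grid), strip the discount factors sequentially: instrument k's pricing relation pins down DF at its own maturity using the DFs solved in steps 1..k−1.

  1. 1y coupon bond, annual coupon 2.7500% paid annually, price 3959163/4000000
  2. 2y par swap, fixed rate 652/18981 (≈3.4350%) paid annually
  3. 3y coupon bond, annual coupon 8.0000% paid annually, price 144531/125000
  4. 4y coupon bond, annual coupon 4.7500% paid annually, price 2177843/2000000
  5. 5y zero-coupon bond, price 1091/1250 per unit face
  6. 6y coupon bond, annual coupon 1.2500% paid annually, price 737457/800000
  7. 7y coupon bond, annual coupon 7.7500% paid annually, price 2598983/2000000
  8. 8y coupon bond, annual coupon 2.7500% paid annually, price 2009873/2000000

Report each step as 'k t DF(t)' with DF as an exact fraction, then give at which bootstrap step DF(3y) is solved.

step 1 [1y] bond c/1=11/400: DF=(3959163/4000000 − 11/400·(0))/(1+11/400) = 9633/10000 ≈ 0.963300
step 2 [2y] swap r/1=652/18981: DF=(1 − 652/18981·(0.963300))/(1+652/18981) = 2337/2500 ≈ 0.934800
step 3 [3y] bond c/1=2/25: DF=(144531/125000 − 2/25·(0.963300+0.934800))/(1+2/25) = 93/100 ≈ 0.930000
step 4 [4y] bond c/1=19/400: DF=(2177843/2000000 − 19/400·(0.963300+0.934800+0.930000))/(1+19/400) = 9113/10000 ≈ 0.911300
step 5 [5y] zero: DF = P = 1091/1250 ≈ 0.872800
step 6 [6y] bond c/1=1/80: DF=(737457/800000 − 1/80·(0.963300+0.934800+0.930000+0.911300+0.872800))/(1+1/80) = 1707/2000 ≈ 0.853500
step 7 [7y] bond c/1=31/400: DF=(2598983/2000000 − 31/400·(0.963300+0.934800+0.930000+0.911300+0.872800+0.853500))/(1+31/400) = 8129/10000 ≈ 0.812900
step 8 [8y] bond c/1=11/400: DF=(2009873/2000000 − 11/400·(0.963300+0.934800+0.930000+0.911300+0.872800+0.853500+0.812900))/(1+11/400) = 81/100 ≈ 0.810000

1 1 9633/10000
2 2 2337/2500
3 3 93/100
4 4 9113/10000
5 5 1091/1250
6 6 1707/2000
7 7 8129/10000
8 8 81/100
DF(3y) is solved at step 3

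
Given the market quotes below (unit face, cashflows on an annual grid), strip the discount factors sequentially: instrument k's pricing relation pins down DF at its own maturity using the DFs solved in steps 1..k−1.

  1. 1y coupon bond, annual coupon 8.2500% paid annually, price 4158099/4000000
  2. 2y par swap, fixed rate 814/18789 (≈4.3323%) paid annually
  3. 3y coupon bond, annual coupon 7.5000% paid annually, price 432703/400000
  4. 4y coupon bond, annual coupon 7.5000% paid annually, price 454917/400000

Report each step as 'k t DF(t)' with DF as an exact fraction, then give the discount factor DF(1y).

step 1 [1y] bond c/1=33/400: DF=(4158099/4000000 − 33/400·(0))/(1+33/400) = 9603/10000 ≈ 0.960300
step 2 [2y] swap r/1=814/18789: DF=(1 − 814/18789·(0.960300))/(1+814/18789) = 4593/5000 ≈ 0.918600
step 3 [3y] bond c/1=3/40: DF=(432703/400000 − 3/40·(0.960300+0.918600))/(1+3/40) = 547/625 ≈ 0.875200
step 4 [4y] bond c/1=3/40: DF=(454917/400000 − 3/40·(0.960300+0.918600+0.875200))/(1+3/40) = 4329/5000 ≈ 0.865800

1 1 9603/10000
2 2 4593/5000
3 3 547/625
4 4 4329/5000
DF(1y) = 9603/10000 ≈ 0.960300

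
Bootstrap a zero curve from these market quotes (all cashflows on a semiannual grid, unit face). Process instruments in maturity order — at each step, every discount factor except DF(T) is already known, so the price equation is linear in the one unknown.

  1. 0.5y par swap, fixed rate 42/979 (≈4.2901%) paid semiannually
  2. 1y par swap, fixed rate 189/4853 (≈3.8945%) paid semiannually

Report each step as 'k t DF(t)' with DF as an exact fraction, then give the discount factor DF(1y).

step 1 [0.5y] swap r/2=21/979: DF=(1 − 21/979·(0))/(1+21/979) = 979/1000 ≈ 0.979000
step 2 [1y] swap r/2=189/9706: DF=(1 − 189/9706·(0.979000))/(1+189/9706) = 4811/5000 ≈ 0.962200

1 1/2 979/1000
2 1 4811/5000
DF(1y) = 4811/5000 ≈ 0.962200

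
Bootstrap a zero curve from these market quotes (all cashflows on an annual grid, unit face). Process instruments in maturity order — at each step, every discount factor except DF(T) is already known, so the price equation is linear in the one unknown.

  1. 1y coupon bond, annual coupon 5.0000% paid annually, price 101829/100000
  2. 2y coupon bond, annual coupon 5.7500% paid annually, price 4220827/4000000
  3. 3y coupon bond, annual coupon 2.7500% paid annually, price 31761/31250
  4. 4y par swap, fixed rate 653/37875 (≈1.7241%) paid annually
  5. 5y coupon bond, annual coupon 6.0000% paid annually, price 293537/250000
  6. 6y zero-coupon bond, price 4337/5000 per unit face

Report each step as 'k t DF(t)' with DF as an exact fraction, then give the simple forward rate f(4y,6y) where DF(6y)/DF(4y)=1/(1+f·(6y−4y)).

step 1 [1y] bond c/1=1/20: DF=(101829/100000 − 1/20·(0))/(1+1/20) = 4849/5000 ≈ 0.969800
step 2 [2y] bond c/1=23/400: DF=(4220827/4000000 − 23/400·(0.969800))/(1+23/400) = 9451/10000 ≈ 0.945100
step 3 [3y] bond c/1=11/400: DF=(31761/31250 − 11/400·(0.969800+0.945100))/(1+11/400) = 9379/10000 ≈ 0.937900
step 4 [4y] swap r/1=653/37875: DF=(1 − 653/37875·(0.969800+0.945100+0.937900))/(1+653/37875) = 9347/10000 ≈ 0.934700
step 5 [5y] bond c/1=3/50: DF=(293537/250000 − 3/50·(0.969800+0.945100+0.937900+0.934700))/(1+3/50) = 8933/10000 ≈ 0.893300
step 6 [6y] zero: DF = P = 4337/5000 ≈ 0.867400

1 1 4849/5000
2 2 9451/10000
3 3 9379/10000
4 4 9347/10000
5 5 8933/10000
6 6 4337/5000
f(4y,6y) = ((9347/10000)/(4337/5000) − 1)/(2) = 673/17348 ≈ 3.8794%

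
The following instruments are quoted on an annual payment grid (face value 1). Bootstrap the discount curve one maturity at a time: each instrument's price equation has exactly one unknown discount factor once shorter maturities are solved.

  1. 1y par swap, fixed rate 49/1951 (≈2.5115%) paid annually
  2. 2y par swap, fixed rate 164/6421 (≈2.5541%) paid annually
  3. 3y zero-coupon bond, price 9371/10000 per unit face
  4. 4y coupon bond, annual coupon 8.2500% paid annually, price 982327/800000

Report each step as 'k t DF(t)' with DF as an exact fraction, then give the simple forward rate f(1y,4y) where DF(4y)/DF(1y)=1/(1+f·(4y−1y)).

1 1 1951/2000
2 2 2377/2500
3 3 9371/10000
4 4 9161/10000
f(1y,4y) = ((1951/2000)/(9161/10000) − 1)/(3) = 198/9161 ≈ 2.1613%

step 1 [1y] swap r/1=49/1951: DF=(1 − 49/1951·(0))/(1+49/1951) = 1951/2000 ≈ 0.975500
step 2 [2y] swap r/1=164/6421: DF=(1 − 164/6421·(0.975500))/(1+164/6421) = 2377/2500 ≈ 0.950800
step 3 [3y] zero: DF = P = 9371/10000 ≈ 0.937100
step 4 [4y] bond c/1=33/400: DF=(982327/800000 − 33/400·(0.975500+0.950800+0.937100))/(1+33/400) = 9161/10000 ≈ 0.916100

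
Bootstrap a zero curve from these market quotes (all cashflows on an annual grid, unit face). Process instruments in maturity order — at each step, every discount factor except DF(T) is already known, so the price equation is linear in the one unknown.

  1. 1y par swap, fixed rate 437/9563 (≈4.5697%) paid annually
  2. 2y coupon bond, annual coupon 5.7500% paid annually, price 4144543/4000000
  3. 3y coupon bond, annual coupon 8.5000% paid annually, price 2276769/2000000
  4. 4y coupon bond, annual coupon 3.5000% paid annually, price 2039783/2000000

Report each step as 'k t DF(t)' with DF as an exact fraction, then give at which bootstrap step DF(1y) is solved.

1 1 9563/10000
2 2 4639/5000
3 3 1127/1250
4 4 557/625
DF(1y) is solved at step 1

step 1 [1y] swap r/1=437/9563: DF=(1 − 437/9563·(0))/(1+437/9563) = 9563/10000 ≈ 0.956300
step 2 [2y] bond c/1=23/400: DF=(4144543/4000000 − 23/400·(0.956300))/(1+23/400) = 4639/5000 ≈ 0.927800
step 3 [3y] bond c/1=17/200: DF=(2276769/2000000 − 17/200·(0.956300+0.927800))/(1+17/200) = 1127/1250 ≈ 0.901600
step 4 [4y] bond c/1=7/200: DF=(2039783/2000000 − 7/200·(0.956300+0.927800+0.901600))/(1+7/200) = 557/625 ≈ 0.891200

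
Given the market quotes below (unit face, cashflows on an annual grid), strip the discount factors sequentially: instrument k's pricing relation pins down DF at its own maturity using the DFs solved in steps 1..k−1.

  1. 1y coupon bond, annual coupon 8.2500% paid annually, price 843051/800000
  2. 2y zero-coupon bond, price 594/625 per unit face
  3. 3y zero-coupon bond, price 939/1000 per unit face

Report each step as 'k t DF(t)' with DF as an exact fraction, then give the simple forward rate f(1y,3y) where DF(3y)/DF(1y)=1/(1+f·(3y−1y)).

1 1 1947/2000
2 2 594/625
3 3 939/1000
f(1y,3y) = ((1947/2000)/(939/1000) − 1)/(2) = 23/1252 ≈ 1.8371%

step 1 [1y] bond c/1=33/400: DF=(843051/800000 − 33/400·(0))/(1+33/400) = 1947/2000 ≈ 0.973500
step 2 [2y] zero: DF = P = 594/625 ≈ 0.950400
step 3 [3y] zero: DF = P = 939/1000 ≈ 0.939000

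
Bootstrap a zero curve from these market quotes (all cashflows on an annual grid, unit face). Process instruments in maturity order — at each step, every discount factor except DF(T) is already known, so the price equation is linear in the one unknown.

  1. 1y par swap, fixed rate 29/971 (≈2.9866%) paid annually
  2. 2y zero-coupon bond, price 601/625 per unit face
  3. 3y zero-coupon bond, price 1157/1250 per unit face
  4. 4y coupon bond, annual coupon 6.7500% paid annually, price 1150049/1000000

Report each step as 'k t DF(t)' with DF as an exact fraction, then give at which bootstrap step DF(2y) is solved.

step 1 [1y] swap r/1=29/971: DF=(1 − 29/971·(0))/(1+29/971) = 971/1000 ≈ 0.971000
step 2 [2y] zero: DF = P = 601/625 ≈ 0.961600
step 3 [3y] zero: DF = P = 1157/1250 ≈ 0.925600
step 4 [4y] bond c/1=27/400: DF=(1150049/1000000 − 27/400·(0.971000+0.961600+0.925600))/(1+27/400) = 4483/5000 ≈ 0.896600

1 1 971/1000
2 2 601/625
3 3 1157/1250
4 4 4483/5000
DF(2y) is solved at step 2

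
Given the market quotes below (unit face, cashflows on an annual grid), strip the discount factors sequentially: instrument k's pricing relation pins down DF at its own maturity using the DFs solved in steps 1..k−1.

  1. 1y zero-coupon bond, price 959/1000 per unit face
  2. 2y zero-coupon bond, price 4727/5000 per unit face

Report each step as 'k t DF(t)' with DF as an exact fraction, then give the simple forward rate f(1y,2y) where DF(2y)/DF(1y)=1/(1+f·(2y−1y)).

step 1 [1y] zero: DF = P = 959/1000 ≈ 0.959000
step 2 [2y] zero: DF = P = 4727/5000 ≈ 0.945400

1 1 959/1000
2 2 4727/5000
f(1y,2y) = ((959/1000)/(4727/5000) − 1)/(1) = 68/4727 ≈ 1.4385%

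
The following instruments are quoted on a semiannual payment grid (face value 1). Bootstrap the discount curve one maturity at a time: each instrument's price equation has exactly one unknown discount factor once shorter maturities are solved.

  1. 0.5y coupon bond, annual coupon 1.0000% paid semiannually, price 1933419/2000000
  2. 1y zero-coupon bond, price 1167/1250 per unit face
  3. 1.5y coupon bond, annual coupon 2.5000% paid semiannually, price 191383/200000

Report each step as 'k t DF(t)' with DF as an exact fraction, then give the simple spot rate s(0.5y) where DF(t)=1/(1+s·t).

step 1 [0.5y] bond c/2=1/200: DF=(1933419/2000000 − 1/200·(0))/(1+1/200) = 9619/10000 ≈ 0.961900
step 2 [1y] zero: DF = P = 1167/1250 ≈ 0.933600
step 3 [1.5y] bond c/2=1/80: DF=(191383/200000 − 1/80·(0.961900+0.933600))/(1+1/80) = 9217/10000 ≈ 0.921700

1 1/2 9619/10000
2 1 1167/1250
3 3/2 9217/10000
s(0.5y) = (1/(9619/10000) − 1)/(1/2) = 762/9619 ≈ 7.9218%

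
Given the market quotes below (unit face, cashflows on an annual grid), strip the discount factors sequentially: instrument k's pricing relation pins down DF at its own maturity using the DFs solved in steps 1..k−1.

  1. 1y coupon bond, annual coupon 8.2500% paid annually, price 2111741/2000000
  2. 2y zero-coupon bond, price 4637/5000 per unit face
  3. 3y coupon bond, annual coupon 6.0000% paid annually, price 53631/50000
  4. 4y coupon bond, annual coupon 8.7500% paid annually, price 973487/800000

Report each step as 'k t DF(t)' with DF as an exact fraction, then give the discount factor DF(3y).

1 1 4877/5000
2 2 4637/5000
3 3 4521/5000
4 4 8931/10000
DF(3y) = 4521/5000 ≈ 0.904200

step 1 [1y] bond c/1=33/400: DF=(2111741/2000000 − 33/400·(0))/(1+33/400) = 4877/5000 ≈ 0.975400
step 2 [2y] zero: DF = P = 4637/5000 ≈ 0.927400
step 3 [3y] bond c/1=3/50: DF=(53631/50000 − 3/50·(0.975400+0.927400))/(1+3/50) = 4521/5000 ≈ 0.904200
step 4 [4y] bond c/1=7/80: DF=(973487/800000 − 7/80·(0.975400+0.927400+0.904200))/(1+7/80) = 8931/10000 ≈ 0.893100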